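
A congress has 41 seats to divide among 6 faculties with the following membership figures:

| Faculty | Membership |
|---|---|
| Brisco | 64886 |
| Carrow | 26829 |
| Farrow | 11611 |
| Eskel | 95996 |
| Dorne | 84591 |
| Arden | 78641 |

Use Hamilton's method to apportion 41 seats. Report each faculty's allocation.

Brisco=7, Carrow=3, Farrow=1, Eskel=11, Dorne=10, Arden=9

Standard divisor: 362554 ÷ 41 ≈ 8842.78.
Standard quotas: Brisco 7.3377, Carrow 3.0340, Farrow 1.3130, Eskel 10.8559, Dorne 9.5661, Arden 8.8932.
Lower quotas: Brisco 7, Carrow 3, Farrow 1, Eskel 10, Dorne 9, Arden 8 (sum 38, leaving 3 seats).
Remainders in descending order: Arden 0.8932, Eskel 0.8559, Dorne 0.5661, Brisco 0.3377, Farrow 0.3130, Carrow 0.0340.
Largest remainders: Arden, Eskel, Dorne receive the extra seats.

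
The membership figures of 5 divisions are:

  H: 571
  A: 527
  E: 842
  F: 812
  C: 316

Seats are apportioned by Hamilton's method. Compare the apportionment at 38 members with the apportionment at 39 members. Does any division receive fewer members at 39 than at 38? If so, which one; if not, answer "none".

none

At 38 seats: H 7, A 7, E 10, F 10, C 4.
At 39 seats: H 7, A 7, E 11, F 10, C 4.
No division's allocation decreased.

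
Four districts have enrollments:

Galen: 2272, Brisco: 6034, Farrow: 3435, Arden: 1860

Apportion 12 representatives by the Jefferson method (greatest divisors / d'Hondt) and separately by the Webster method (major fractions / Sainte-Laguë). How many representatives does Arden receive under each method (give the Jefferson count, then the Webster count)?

1 and 2

Jefferson: Galen 2, Brisco 6, Farrow 3, Arden 1.
Webster: Galen 2, Brisco 5, Farrow 3, Arden 2.
Arden gets 1 under Jefferson and 2 under Webster.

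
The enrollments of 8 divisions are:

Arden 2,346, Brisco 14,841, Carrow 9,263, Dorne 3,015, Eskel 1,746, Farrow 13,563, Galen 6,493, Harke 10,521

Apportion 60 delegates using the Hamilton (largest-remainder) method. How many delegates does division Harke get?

10

Total 61788; standard divisor 61788/60 ≈ 1029.8.
Standard quotas: Arden 2.2781, Brisco 14.4115, Carrow 8.9950, Dorne 2.9278, Eskel 1.6955, Farrow 13.1705, Galen 6.3051, Harke 10.2165.
Lower quotas: Arden 2, Brisco 14, Carrow 8, Dorne 2, Eskel 1, Farrow 13, Galen 6, Harke 10 (sum 56, leaving 4 seats).
Remainders in descending order: Carrow 0.9950, Dorne 0.9278, Eskel 0.6955, Brisco 0.4115, Galen 0.3051, Arden 0.2781, Harke 0.2165, Farrow 0.1705.
Largest remainders: Carrow, Dorne, Eskel, Brisco receive the extra seats.
Harke receives 10.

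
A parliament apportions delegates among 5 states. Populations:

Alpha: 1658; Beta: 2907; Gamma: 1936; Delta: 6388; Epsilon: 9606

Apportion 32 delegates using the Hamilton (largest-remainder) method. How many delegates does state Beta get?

Standard divisor: 22495 ÷ 32 ≈ 702.969.
Standard quotas: Alpha 2.3586, Beta 4.1353, Gamma 2.7540, Delta 9.0872, Epsilon 13.6649.
Lower quotas: Alpha 2, Beta 4, Gamma 2, Delta 9, Epsilon 13 (sum 30, leaving 2 seats).
Remainders in descending order: Gamma 0.7540, Epsilon 0.6649, Alpha 0.3586, Beta 0.1353, Delta 0.0872.
The surplus seats go to Gamma, Epsilon.
Beta receives 4.

4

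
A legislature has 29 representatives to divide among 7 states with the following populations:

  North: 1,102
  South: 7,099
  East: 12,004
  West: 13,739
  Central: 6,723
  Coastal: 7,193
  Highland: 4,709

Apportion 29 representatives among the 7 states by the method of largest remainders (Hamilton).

North 1, South 4, East 7, West 7, Central 4, Coastal 4, Highland 2

The standard divisor is 52569/29 ≈ 1812.724.
Standard quotas: North 0.6079, South 3.9162, East 6.6221, West 7.5792, Central 3.7088, Coastal 3.9681, Highland 2.5977.
Lower quotas: North 0, South 3, East 6, West 7, Central 3, Coastal 3, Highland 2 (sum 24, leaving 5 seats).
Remainders in descending order: Coastal 0.9681, South 0.9162, Central 0.7088, East 0.6221, North 0.6079, Highland 0.5977, West 0.5792.
The surplus seats go to Coastal, South, Central, East, North.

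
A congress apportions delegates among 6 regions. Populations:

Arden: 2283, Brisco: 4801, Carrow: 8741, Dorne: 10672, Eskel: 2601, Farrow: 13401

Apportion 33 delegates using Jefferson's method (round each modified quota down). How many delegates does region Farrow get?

11

Standard divisor 42499/33 ≈ 1287.848; standard quotas: Arden 1.773, Brisco 3.728, Carrow 6.787, Dorne 8.287, Eskel 2.020, Farrow 10.406.
Rounding down gives 1, 3, 6, 8, 2, 10 = 30 seats, so the divisor must be adjusted.
With modified divisor 1190: modified quotas Arden 1.918, Brisco 4.034, Carrow 7.345, Dorne 8.968, Eskel 2.186, Farrow 11.261.
Rounding down: Arden 1, Brisco 4, Carrow 7, Dorne 8, Eskel 2, Farrow 11 (total 33).
Farrow receives 11.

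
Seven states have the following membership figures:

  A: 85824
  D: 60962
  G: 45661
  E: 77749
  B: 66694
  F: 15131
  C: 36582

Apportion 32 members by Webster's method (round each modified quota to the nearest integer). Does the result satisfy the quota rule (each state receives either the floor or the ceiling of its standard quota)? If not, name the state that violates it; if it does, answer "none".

Standard quotas: A 7.067, D 5.020, G 3.760, E 6.402, B 5.492, F 1.246, C 3.012.
Webster allocation: A 7, D 5, G 4, E 6, B 6, F 1, C 3.
Every allocation lies between the lower and upper quota.

none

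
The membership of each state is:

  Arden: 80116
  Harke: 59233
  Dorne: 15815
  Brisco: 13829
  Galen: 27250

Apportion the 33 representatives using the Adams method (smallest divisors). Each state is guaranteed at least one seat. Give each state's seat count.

Standard divisor 196243/33 ≈ 5946.758; standard quotas: Arden 13.472, Harke 9.961, Dorne 2.659, Brisco 2.325, Galen 4.582.
Rounding up gives 14, 10, 3, 3, 5 = 35 seats, so the divisor must be adjusted.
With modified divisor 6600: modified quotas Arden 12.139, Harke 8.975, Dorne 2.396, Brisco 2.095, Galen 4.129.
Rounding up: Arden 13, Harke 9, Dorne 3, Brisco 3, Galen 5 (total 33).

Arden: 13, Harke: 9, Dorne: 3, Brisco: 3, Galen: 5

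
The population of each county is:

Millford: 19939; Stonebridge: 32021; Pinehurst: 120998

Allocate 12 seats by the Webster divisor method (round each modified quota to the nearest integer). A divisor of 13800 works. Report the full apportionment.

Millford: 1, Stonebridge: 2, Pinehurst: 9

With modified divisor 13800: modified quotas Millford 1.445, Stonebridge 2.320, Pinehurst 8.768.
Rounding to the nearest integer: Millford 1, Stonebridge 2, Pinehurst 9 (total 12).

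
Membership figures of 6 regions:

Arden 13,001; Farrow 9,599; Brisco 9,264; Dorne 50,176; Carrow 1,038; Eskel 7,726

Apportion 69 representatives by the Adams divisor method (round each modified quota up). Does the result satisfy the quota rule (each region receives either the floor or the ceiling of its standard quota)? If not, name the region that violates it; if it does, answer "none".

Dorne

Standard quotas: Arden 9.879, Farrow 7.294, Brisco 7.040, Dorne 38.128, Carrow 0.789, Eskel 5.871.
Adams allocation: Arden 10, Farrow 8, Brisco 7, Dorne 37, Carrow 1, Eskel 6.
Dorne has quota 38.128 (lower 38, upper 39) but receives 37 — outside the quota interval.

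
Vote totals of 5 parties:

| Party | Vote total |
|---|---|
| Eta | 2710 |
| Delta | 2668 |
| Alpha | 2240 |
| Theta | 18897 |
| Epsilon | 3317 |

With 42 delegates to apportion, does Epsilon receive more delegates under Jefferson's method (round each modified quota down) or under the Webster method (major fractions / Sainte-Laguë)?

Webster

Jefferson: Eta 4, Delta 3, Alpha 3, Theta 28, Epsilon 4.
Webster: Eta 4, Delta 4, Alpha 3, Theta 26, Epsilon 5.
Epsilon gets 4 under Jefferson and 5 under Webster.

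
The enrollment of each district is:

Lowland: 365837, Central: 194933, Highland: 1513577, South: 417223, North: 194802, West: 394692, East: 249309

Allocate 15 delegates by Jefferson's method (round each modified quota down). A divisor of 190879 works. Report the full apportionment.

Lowland=1; Central=1; Highland=7; South=2; North=1; West=2; East=1

With modified divisor 190879: modified quotas Lowland 1.917, Central 1.021, Highland 7.930, South 2.186, North 1.021, West 2.068, East 1.306.
Rounding down: Lowland 1, Central 1, Highland 7, South 2, North 1, West 2, East 1 (total 15).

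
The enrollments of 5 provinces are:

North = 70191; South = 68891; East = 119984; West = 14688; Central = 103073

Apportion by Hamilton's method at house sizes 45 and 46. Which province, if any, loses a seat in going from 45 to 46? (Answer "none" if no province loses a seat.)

North

At 45 seats: North 9, South 8, East 14, West 2, Central 12.
At 46 seats: North 8, South 8, East 15, West 2, Central 13.
North drops from 9 to 8.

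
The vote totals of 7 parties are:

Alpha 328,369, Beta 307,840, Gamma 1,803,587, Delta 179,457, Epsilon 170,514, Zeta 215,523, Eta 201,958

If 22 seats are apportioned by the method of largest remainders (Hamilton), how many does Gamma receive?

12

The standard divisor is 3207248/22 = 145784.
Standard quotas: Alpha 2.2524, Beta 2.1116, Gamma 12.3716, Delta 1.2310, Epsilon 1.1696, Zeta 1.4784, Eta 1.3853.
Lower quotas: Alpha 2, Beta 2, Gamma 12, Delta 1, Epsilon 1, Zeta 1, Eta 1 (sum 20, leaving 2 seats).
Remainders in descending order: Zeta 0.4784, Eta 0.3853, Gamma 0.3716, Alpha 0.2524, Delta 0.2310, Epsilon 0.1696, Beta 0.1116.
Largest remainders: Zeta, Eta receive the extra seats.
Gamma receives 12.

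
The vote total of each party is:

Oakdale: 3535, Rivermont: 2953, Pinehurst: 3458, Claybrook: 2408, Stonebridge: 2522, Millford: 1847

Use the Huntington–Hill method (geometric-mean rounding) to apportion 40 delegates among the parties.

With divisor 415: modified quotas Oakdale 8.518, Rivermont 7.116, Pinehurst 8.333, Claybrook 5.802, Stonebridge 6.077, Millford 4.451.
Geometric-mean thresholds: Oakdale √(8·9)=8.485, Rivermont √(7·8)=7.483, Pinehurst √(8·9)=8.485, Claybrook √(5·6)=5.477, Stonebridge √(6·7)=6.481, Millford √(4·5)=4.472.
Each quota rounded against its threshold gives Oakdale 9, Rivermont 7, Pinehurst 8, Claybrook 6, Stonebridge 6, Millford 4 (total 40).

Oakdale=9; Rivermont=7; Pinehurst=8; Claybrook=6; Stonebridge=6; Millford=4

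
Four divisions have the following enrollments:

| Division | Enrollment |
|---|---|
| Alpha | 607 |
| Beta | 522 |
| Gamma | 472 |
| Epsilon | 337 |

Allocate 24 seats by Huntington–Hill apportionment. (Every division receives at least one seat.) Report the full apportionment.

With divisor 81: modified quotas Alpha 7.494, Beta 6.444, Gamma 5.827, Epsilon 4.160.
Geometric-mean thresholds: Alpha √(7·8)=7.483, Beta √(6·7)=6.481, Gamma √(5·6)=5.477, Epsilon √(4·5)=4.472.
Each quota rounded against its threshold gives Alpha 8, Beta 6, Gamma 6, Epsilon 4 (total 24).

Alpha=8, Beta=6, Gamma=6, Epsilon=4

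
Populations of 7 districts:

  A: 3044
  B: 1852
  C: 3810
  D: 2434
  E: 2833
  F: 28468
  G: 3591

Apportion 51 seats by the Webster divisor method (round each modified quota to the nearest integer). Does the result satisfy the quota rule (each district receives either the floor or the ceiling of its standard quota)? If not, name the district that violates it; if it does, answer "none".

Standard quotas: A 3.373, B 2.052, C 4.221, D 2.697, E 3.139, F 31.540, G 3.979.
Webster allocation: A 3, B 2, C 4, D 3, E 3, F 32, G 4.
Every allocation lies between the lower and upper quota.

none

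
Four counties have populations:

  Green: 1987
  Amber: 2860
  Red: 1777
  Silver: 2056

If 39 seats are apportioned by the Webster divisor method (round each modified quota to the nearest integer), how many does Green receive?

Standard divisor 8680/39 ≈ 222.564; standard quotas: Green 8.928, Amber 12.850, Red 7.984, Silver 9.238.
Rounding to the nearest integer gives Green 9, Amber 13, Red 8, Silver 9 — total 39, matching the house size, so no adjustment is needed.
Green receives 9.

9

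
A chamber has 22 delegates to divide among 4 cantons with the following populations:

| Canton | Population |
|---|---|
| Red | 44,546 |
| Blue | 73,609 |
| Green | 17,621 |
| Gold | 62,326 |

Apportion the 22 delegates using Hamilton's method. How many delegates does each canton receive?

Total 198102; standard divisor 198102/22 ≈ 9004.636.
Standard quotas: Red 4.9470, Blue 8.1746, Green 1.9569, Gold 6.9215.
Lower quotas: Red 4, Blue 8, Green 1, Gold 6 (sum 19, leaving 3 seats).
Remainders in descending order: Green 0.9569, Red 0.9470, Gold 0.9215, Blue 0.1746.
The surplus seats go to Green, Red, Gold.

Red: 5, Blue: 8, Green: 2, Gold: 7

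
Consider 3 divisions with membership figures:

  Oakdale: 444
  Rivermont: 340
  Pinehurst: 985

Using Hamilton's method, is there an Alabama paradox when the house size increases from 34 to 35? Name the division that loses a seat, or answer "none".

At 34 seats: Oakdale 8, Rivermont 7, Pinehurst 19.
At 35 seats: Oakdale 9, Rivermont 7, Pinehurst 19.
No division's allocation decreased.

none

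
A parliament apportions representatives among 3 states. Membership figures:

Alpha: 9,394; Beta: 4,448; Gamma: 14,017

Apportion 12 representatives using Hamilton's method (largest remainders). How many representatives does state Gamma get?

6

Standard divisor: 27859 ÷ 12 ≈ 2321.583.
Standard quotas: Alpha 4.0464, Beta 1.9159, Gamma 6.0377.
Lower quotas: Alpha 4, Beta 1, Gamma 6 (sum 11, leaving 1 seat).
Remainders in descending order: Beta 0.9159, Alpha 0.0464, Gamma 0.0377.
Largest remainder: Beta receives the extra seat.
Gamma receives 6.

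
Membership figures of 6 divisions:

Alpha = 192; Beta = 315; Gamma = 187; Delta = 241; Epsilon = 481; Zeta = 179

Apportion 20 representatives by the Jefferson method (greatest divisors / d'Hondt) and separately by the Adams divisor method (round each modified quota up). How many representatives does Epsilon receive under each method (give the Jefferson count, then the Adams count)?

Jefferson: Alpha 2, Beta 4, Gamma 2, Delta 3, Epsilon 7, Zeta 2.
Adams: Alpha 3, Beta 4, Gamma 2, Delta 3, Epsilon 6, Zeta 2.
Epsilon gets 7 under Jefferson and 6 under Adams.

7 and 6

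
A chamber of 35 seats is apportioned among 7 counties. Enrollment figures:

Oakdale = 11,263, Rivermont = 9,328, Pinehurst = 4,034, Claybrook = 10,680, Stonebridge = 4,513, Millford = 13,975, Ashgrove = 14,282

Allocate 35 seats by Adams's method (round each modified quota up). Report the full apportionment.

Standard divisor 68075/35 ≈ 1945; standard quotas: Oakdale 5.791, Rivermont 4.796, Pinehurst 2.074, Claybrook 5.491, Stonebridge 2.320, Millford 7.185, Ashgrove 7.343.
Rounding up gives 6, 5, 3, 6, 3, 8, 8 = 39 seats, so the divisor must be adjusted.
With modified divisor 2200: modified quotas Oakdale 5.120, Rivermont 4.240, Pinehurst 1.834, Claybrook 4.855, Stonebridge 2.051, Millford 6.352, Ashgrove 6.492.
Rounding up: Oakdale 6, Rivermont 5, Pinehurst 2, Claybrook 5, Stonebridge 3, Millford 7, Ashgrove 7 (total 35).

Oakdale 6; Rivermont 5; Pinehurst 2; Claybrook 5; Stonebridge 3; Millford 7; Ashgrove 7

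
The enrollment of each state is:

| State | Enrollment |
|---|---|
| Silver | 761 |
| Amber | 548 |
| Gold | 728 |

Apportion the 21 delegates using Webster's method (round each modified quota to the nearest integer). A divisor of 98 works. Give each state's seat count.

With modified divisor 98: modified quotas Silver 7.765, Amber 5.592, Gold 7.429.
Rounding to the nearest integer: Silver 8, Amber 6, Gold 7 (total 21).

Silver 8, Amber 6, Gold 7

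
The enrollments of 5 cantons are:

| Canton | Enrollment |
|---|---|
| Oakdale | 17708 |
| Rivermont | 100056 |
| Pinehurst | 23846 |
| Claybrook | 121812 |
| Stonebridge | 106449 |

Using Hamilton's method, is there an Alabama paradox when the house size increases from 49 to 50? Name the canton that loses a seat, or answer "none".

At 49 seats: Oakdale 3, Rivermont 13, Pinehurst 3, Claybrook 16, Stonebridge 14.
At 50 seats: Oakdale 2, Rivermont 14, Pinehurst 3, Claybrook 17, Stonebridge 14.
Oakdale drops from 3 to 2.

Oakdale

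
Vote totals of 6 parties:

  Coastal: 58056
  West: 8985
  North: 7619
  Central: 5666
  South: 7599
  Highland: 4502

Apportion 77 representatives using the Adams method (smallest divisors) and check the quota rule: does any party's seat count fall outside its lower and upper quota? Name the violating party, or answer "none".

Coastal

Standard quotas: Coastal 48.366, West 7.485, North 6.347, Central 4.720, South 6.331, Highland 3.751.
Adams allocation: Coastal 46, West 8, North 7, Central 5, South 7, Highland 4.
Coastal has quota 48.366 (lower 48, upper 49) but receives 46 — outside the quota interval.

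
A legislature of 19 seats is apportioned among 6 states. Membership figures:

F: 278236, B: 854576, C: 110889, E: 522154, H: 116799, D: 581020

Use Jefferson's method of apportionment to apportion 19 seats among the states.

Standard divisor 2463674/19 ≈ 129667.053; standard quotas: F 2.146, B 6.591, C 0.855, E 4.027, H 0.901, D 4.481.
Rounding down gives 2, 6, 0, 4, 0, 4 = 16 seats, so the divisor must be adjusted.
With modified divisor 113500: modified quotas F 2.451, B 7.529, C 0.977, E 4.600, H 1.029, D 5.119.
Rounding down: F 2, B 7, C 0, E 4, H 1, D 5 (total 19).

F 2, B 7, C 0, E 4, H 1, D 5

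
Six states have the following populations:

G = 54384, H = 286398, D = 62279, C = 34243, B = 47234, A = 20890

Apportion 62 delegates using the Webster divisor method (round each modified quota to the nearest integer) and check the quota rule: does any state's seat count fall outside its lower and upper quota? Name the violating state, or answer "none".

H

Standard quotas: G 6.671, H 35.132, D 7.640, C 4.201, B 5.794, A 2.563.
Webster allocation: G 7, H 34, D 8, C 4, B 6, A 3.
H has quota 35.132 (lower 35, upper 36) but receives 34 — outside the quota interval.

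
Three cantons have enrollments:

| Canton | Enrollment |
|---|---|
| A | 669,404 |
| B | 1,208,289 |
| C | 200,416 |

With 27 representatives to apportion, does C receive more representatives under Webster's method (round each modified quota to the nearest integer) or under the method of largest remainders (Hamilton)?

Webster

Webster: A 9, B 15, C 3.
Hamilton: A 9, B 16, C 2.
C gets 3 under Webster and 2 under Hamilton.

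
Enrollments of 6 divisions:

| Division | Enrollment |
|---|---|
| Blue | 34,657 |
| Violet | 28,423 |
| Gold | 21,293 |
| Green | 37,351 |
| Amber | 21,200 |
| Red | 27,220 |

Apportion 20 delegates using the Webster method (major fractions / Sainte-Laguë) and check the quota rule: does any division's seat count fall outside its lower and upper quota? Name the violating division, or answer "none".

Standard quotas: Blue 4.074, Violet 3.341, Gold 2.503, Green 4.391, Amber 2.492, Red 3.200.
Webster allocation: Blue 4, Violet 3, Gold 3, Green 4, Amber 3, Red 3.
Every allocation lies between the lower and upper quota.

none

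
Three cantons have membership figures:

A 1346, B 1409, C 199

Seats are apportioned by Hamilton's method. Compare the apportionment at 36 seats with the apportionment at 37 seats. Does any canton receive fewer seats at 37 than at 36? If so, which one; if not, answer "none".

At 36 seats: A 16, B 17, C 3.
At 37 seats: A 17, B 18, C 2.
C drops from 3 to 2.

C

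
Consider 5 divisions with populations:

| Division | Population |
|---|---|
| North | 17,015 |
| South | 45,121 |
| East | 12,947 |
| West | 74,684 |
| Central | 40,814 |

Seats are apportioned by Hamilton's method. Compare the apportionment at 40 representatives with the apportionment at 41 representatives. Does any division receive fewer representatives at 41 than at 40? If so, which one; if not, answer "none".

North

At 40 seats: North 4, South 9, East 3, West 16, Central 8.
At 41 seats: North 3, South 10, East 3, West 16, Central 9.
North drops from 4 to 3.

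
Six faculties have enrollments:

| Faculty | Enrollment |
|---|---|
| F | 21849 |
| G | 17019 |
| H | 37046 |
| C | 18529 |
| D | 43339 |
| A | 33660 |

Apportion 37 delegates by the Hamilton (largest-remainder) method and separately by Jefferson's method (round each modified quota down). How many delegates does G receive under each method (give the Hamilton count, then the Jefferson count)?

Hamilton: F 5, G 4, H 8, C 4, D 9, A 7.
Jefferson: F 5, G 3, H 8, C 4, D 10, A 7.
G gets 4 under Hamilton and 3 under Jefferson.

4 and 3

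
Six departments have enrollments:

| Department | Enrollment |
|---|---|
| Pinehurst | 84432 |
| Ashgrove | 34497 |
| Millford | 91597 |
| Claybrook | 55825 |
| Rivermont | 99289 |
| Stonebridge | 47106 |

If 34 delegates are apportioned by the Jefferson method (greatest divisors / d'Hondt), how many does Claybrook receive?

4

Standard divisor 412746/34 ≈ 12139.588; standard quotas: Pinehurst 6.955, Ashgrove 2.842, Millford 7.545, Claybrook 4.599, Rivermont 8.179, Stonebridge 3.880.
Rounding down gives 6, 2, 7, 4, 8, 3 = 30 seats, so the divisor must be adjusted.
With modified divisor 11300: modified quotas Pinehurst 7.472, Ashgrove 3.053, Millford 8.106, Claybrook 4.940, Rivermont 8.787, Stonebridge 4.169.
Rounding down: Pinehurst 7, Ashgrove 3, Millford 8, Claybrook 4, Rivermont 8, Stonebridge 4 (total 34).
Claybrook receives 4.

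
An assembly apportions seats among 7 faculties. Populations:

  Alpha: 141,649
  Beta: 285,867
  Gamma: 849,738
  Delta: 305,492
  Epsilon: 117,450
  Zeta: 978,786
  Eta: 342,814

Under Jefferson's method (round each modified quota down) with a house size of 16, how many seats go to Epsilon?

0

Standard divisor 3021796/16 ≈ 188862.25; standard quotas: Alpha 0.750, Beta 1.514, Gamma 4.499, Delta 1.618, Epsilon 0.622, Zeta 5.183, Eta 1.815.
Rounding down gives 0, 1, 4, 1, 0, 5, 1 = 12 seats, so the divisor must be adjusted.
With modified divisor 147800: modified quotas Alpha 0.958, Beta 1.934, Gamma 5.749, Delta 2.067, Epsilon 0.795, Zeta 6.622, Eta 2.319.
Rounding down: Alpha 0, Beta 1, Gamma 5, Delta 2, Epsilon 0, Zeta 6, Eta 2 (total 16).
Epsilon receives 0.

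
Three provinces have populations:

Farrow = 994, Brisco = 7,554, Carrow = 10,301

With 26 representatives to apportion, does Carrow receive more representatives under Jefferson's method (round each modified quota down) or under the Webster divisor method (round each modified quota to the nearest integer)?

Jefferson

Jefferson: Farrow 1, Brisco 10, Carrow 15.
Webster: Farrow 1, Brisco 11, Carrow 14.
Carrow gets 15 under Jefferson and 14 under Webster.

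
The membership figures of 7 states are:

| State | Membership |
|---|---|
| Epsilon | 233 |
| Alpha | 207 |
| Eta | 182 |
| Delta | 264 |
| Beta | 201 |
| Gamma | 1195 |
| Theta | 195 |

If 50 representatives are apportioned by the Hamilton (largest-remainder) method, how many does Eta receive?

Standard divisor: 2477 ÷ 50 ≈ 49.54.
Standard quotas: Epsilon 4.703, Alpha 4.178, Eta 3.674, Delta 5.329, Beta 4.057, Gamma 24.122, Theta 3.936.
Lower quotas: Epsilon 4, Alpha 4, Eta 3, Delta 5, Beta 4, Gamma 24, Theta 3 (sum 47, leaving 3 seats).
Remainders in descending order: Theta 0.936, Epsilon 0.703, Eta 0.674, Delta 0.329, Alpha 0.178, Gamma 0.122, Beta 0.057.
Largest remainders: Theta, Epsilon, Eta receive the extra seats.
Eta receives 4.

4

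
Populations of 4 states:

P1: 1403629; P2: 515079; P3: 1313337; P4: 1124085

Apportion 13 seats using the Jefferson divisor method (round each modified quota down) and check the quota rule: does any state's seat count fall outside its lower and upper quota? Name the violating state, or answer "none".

none

Standard quotas: P1 4.189, P2 1.537, P3 3.919, P4 3.355.
Jefferson allocation: P1 4, P2 1, P3 4, P4 4.
Every allocation lies between the lower and upper quota.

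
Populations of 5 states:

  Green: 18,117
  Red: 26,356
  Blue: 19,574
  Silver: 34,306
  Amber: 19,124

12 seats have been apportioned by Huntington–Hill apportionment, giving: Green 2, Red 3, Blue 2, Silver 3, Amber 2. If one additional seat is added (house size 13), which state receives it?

Silver

Priority for the next seat is population ÷ (√(s·(s+1))).
Priorities: Green 7396.234, Red 7608.322, Blue 7991.052, Silver 9903.289, Amber 7807.340.
Highest priority: Silver.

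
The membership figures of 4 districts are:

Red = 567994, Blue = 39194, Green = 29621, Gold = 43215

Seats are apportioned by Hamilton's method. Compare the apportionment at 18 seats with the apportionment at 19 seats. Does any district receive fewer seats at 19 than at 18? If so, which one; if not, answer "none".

At 18 seats: Red 15, Blue 1, Green 1, Gold 1.
At 19 seats: Red 16, Blue 1, Green 1, Gold 1.
No district's allocation decreased.

none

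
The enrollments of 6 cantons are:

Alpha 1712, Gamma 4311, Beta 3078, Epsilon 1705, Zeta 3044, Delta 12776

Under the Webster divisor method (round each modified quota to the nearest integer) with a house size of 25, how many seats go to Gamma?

4

Standard divisor 26626/25 ≈ 1065.04; standard quotas: Alpha 1.607, Gamma 4.048, Beta 2.890, Epsilon 1.601, Zeta 2.858, Delta 11.996.
Rounding to the nearest integer gives 2, 4, 3, 2, 3, 12 = 26 seats, so the divisor must be adjusted.
With modified divisor 1120: modified quotas Alpha 1.529, Gamma 3.849, Beta 2.748, Epsilon 1.522, Zeta 2.718, Delta 11.407.
Rounding to the nearest integer: Alpha 2, Gamma 4, Beta 3, Epsilon 2, Zeta 3, Delta 11 (total 25).
Gamma receives 4.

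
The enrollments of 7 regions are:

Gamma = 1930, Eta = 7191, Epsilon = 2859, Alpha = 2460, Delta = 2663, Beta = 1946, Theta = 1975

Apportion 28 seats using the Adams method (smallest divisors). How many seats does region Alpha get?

3

Standard divisor 21024/28 ≈ 750.857; standard quotas: Gamma 2.570, Eta 9.577, Epsilon 3.808, Alpha 3.276, Delta 3.547, Beta 2.592, Theta 2.630.
Rounding up gives 3, 10, 4, 4, 4, 3, 3 = 31 seats, so the divisor must be adjusted.
With modified divisor 895.51: modified quotas Gamma 2.155, Eta 8.030, Epsilon 3.193, Alpha 2.747, Delta 2.974, Beta 2.173, Theta 2.205.
Rounding up: Gamma 3, Eta 9, Epsilon 4, Alpha 3, Delta 3, Beta 3, Theta 3 (total 28).
Alpha receives 3.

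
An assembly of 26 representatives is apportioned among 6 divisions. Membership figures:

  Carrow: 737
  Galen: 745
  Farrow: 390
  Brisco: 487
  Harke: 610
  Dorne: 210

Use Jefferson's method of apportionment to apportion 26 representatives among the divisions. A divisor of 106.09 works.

With modified divisor 106.09: modified quotas Carrow 6.947, Galen 7.022, Farrow 3.676, Brisco 4.590, Harke 5.750, Dorne 1.979.
Rounding down: Carrow 6, Galen 7, Farrow 3, Brisco 4, Harke 5, Dorne 1 (total 26).

Carrow 6, Galen 7, Farrow 3, Brisco 4, Harke 5, Dorne 1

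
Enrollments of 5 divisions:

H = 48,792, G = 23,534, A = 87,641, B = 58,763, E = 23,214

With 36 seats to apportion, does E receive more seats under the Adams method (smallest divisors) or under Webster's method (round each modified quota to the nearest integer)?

Adams: H 7, G 4, A 12, B 9, E 4.
Webster: H 7, G 4, A 13, B 9, E 3.
E gets 4 under Adams and 3 under Webster.

Adams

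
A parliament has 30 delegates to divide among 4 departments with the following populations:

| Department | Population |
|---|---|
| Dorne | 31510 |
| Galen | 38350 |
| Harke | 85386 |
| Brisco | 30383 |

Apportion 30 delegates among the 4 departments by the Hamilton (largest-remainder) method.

Dorne 5, Galen 6, Harke 14, Brisco 5

The standard divisor is 185629/30 ≈ 6187.633.
Standard quotas: Dorne 5.0924, Galen 6.1978, Harke 13.7995, Brisco 4.9103.
Lower quotas: Dorne 5, Galen 6, Harke 13, Brisco 4 (sum 28, leaving 2 seats).
Remainders in descending order: Brisco 0.9103, Harke 0.7995, Galen 0.1978, Dorne 0.0924.
Largest remainders: Brisco, Harke receive the extra seats.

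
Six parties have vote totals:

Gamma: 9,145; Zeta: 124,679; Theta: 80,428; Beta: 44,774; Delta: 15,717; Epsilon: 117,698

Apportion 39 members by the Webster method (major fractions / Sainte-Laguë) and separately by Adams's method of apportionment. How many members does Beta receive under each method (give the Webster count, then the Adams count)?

Webster: Gamma 1, Zeta 12, Theta 8, Beta 4, Delta 2, Epsilon 12.
Adams: Gamma 1, Zeta 12, Theta 8, Beta 5, Delta 2, Epsilon 11.
Beta gets 4 under Webster and 5 under Adams.

4 and 5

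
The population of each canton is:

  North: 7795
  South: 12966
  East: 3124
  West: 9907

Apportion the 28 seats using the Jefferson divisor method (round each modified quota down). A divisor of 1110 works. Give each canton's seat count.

With modified divisor 1110: modified quotas North 7.023, South 11.681, East 2.814, West 8.925.
Rounding down: North 7, South 11, East 2, West 8 (total 28).

North: 7, South: 11, East: 2, West: 8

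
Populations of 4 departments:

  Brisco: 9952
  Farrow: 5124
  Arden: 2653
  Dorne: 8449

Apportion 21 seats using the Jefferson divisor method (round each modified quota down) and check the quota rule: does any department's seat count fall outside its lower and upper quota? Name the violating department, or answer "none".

Standard quotas: Brisco 7.983, Farrow 4.110, Arden 2.128, Dorne 6.778.
Jefferson allocation: Brisco 8, Farrow 4, Arden 2, Dorne 7.
Every allocation lies between the lower and upper quota.

none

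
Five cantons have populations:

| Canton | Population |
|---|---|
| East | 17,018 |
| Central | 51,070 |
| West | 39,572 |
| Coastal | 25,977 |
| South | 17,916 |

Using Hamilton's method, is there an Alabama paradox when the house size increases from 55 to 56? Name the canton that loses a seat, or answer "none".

none

At 55 seats: East 6, Central 19, West 14, Coastal 9, South 7.
At 56 seats: East 6, Central 19, West 15, Coastal 9, South 7.
No canton's allocation decreased.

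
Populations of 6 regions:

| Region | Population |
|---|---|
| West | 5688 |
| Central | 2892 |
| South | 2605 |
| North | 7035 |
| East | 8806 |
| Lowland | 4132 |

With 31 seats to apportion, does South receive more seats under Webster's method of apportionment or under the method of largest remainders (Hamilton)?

Webster

Webster: West 5, Central 3, South 3, North 7, East 9, Lowland 4.
Hamilton: West 6, Central 3, South 2, North 7, East 9, Lowland 4.
South gets 3 under Webster and 2 under Hamilton.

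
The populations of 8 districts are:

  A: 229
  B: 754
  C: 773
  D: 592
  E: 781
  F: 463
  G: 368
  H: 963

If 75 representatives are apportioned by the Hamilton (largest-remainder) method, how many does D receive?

9

The standard divisor is 4923/75 ≈ 65.64.
Standard quotas: A 3.489, B 11.487, C 11.776, D 9.019, E 11.898, F 7.054, G 5.606, H 14.671.
Lower quotas: A 3, B 11, C 11, D 9, E 11, F 7, G 5, H 14 (sum 71, leaving 4 seats).
Remainders in descending order: E 0.898, C 0.776, H 0.671, G 0.606, A 0.489, B 0.487, F 0.054, D 0.019.
The surplus seats go to E, C, H, G.
D receives 9.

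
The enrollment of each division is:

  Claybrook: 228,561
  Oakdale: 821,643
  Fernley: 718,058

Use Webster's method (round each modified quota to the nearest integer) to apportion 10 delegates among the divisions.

Claybrook 1, Oakdale 5, Fernley 4

Standard divisor 1768262/10 ≈ 176826.2; standard quotas: Claybrook 1.293, Oakdale 4.647, Fernley 4.061.
Rounding to the nearest integer gives Claybrook 1, Oakdale 5, Fernley 4 — total 10, matching the house size, so no adjustment is needed.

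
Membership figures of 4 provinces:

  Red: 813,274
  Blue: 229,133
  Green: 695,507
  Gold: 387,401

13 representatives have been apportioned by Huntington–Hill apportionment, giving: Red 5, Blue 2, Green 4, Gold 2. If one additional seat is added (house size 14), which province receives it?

Gold

Priority for the next seat is population ÷ (√(s·(s+1))).
Priorities: Red 148482.838, Blue 93543.156, Green 155520.093, Gold 158155.796.
Highest priority: Gold.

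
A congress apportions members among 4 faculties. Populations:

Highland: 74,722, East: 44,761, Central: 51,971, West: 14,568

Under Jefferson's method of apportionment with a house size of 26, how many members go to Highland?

11

Standard divisor 186022/26 ≈ 7154.692; standard quotas: Highland 10.444, East 6.256, Central 7.264, West 2.036.
Rounding down gives 10, 6, 7, 2 = 25 seats, so the divisor must be adjusted.
With modified divisor 6600: modified quotas Highland 11.322, East 6.782, Central 7.874, West 2.207.
Rounding down: Highland 11, East 6, Central 7, West 2 (total 26).
Highland receives 11.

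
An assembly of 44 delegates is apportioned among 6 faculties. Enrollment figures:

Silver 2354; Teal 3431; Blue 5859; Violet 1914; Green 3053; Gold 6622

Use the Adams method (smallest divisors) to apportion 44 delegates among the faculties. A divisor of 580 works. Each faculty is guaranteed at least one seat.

With modified divisor 580: modified quotas Silver 4.059, Teal 5.916, Blue 10.102, Violet 3.300, Green 5.264, Gold 11.417.
Rounding up: Silver 5, Teal 6, Blue 11, Violet 4, Green 6, Gold 12 (total 44).

Silver 5, Teal 6, Blue 11, Violet 4, Green 6, Gold 12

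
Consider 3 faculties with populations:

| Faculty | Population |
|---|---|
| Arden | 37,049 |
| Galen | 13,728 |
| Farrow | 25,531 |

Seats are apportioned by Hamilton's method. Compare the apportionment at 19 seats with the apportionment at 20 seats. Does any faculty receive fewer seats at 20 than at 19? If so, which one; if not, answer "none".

Galen

At 19 seats: Arden 9, Galen 4, Farrow 6.
At 20 seats: Arden 10, Galen 3, Farrow 7.
Galen drops from 4 to 3.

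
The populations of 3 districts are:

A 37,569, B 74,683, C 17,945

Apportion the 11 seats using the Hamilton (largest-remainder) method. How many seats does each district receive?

A: 3; B: 6; C: 2

Total 130197; standard divisor 130197/11 ≈ 11836.091.
Standard quotas: A 3.1741, B 6.3098, C 1.5161.
Lower quotas: A 3, B 6, C 1 (sum 10, leaving 1 seat).
Remainders in descending order: C 0.5161, B 0.3098, A 0.1741.
Largest remainder: C receives the extra seat.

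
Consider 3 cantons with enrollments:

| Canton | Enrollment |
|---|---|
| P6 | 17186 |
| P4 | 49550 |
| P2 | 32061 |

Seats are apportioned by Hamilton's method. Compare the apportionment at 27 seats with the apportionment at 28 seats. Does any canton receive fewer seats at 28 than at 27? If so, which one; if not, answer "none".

none

At 27 seats: P6 5, P4 13, P2 9.
At 28 seats: P6 5, P4 14, P2 9.
No canton's allocation decreased.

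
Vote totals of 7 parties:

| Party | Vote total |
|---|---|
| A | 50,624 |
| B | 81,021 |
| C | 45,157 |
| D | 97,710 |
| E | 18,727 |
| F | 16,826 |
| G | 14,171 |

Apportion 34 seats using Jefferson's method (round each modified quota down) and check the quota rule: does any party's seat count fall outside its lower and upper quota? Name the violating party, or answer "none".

none

Standard quotas: A 5.309, B 8.496, C 4.735, D 10.246, E 1.964, F 1.764, G 1.486.
Jefferson allocation: A 5, B 9, C 5, D 11, E 2, F 1, G 1.
Every allocation lies between the lower and upper quota.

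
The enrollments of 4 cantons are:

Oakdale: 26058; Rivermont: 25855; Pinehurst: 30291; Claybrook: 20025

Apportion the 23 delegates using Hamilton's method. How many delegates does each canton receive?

Oakdale 6, Rivermont 6, Pinehurst 7, Claybrook 4

Standard divisor: 102229 ÷ 23 ≈ 4444.739.
Standard quotas: Oakdale 5.8627, Rivermont 5.8170, Pinehurst 6.8150, Claybrook 4.5053.
Lower quotas: Oakdale 5, Rivermont 5, Pinehurst 6, Claybrook 4 (sum 20, leaving 3 seats).
Remainders in descending order: Oakdale 0.8627, Rivermont 0.8170, Pinehurst 0.8150, Claybrook 0.5053.
Largest remainders: Oakdale, Rivermont, Pinehurst receive the extra seats.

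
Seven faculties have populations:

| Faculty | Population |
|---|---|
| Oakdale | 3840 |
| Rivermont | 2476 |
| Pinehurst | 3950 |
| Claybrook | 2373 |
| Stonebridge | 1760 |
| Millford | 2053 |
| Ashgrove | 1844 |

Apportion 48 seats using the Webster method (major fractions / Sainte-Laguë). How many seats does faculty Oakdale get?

Standard divisor 18296/48 ≈ 381.167; standard quotas: Oakdale 10.074, Rivermont 6.496, Pinehurst 10.363, Claybrook 6.226, Stonebridge 4.617, Millford 5.386, Ashgrove 4.838.
Rounding to the nearest integer gives 10, 6, 10, 6, 5, 5, 5 = 47 seats, so the divisor must be adjusted.
With modified divisor 379: modified quotas Oakdale 10.132, Rivermont 6.533, Pinehurst 10.422, Claybrook 6.261, Stonebridge 4.644, Millford 5.417, Ashgrove 4.865.
Rounding to the nearest integer: Oakdale 10, Rivermont 7, Pinehurst 10, Claybrook 6, Stonebridge 5, Millford 5, Ashgrove 5 (total 48).
Oakdale receives 10.

10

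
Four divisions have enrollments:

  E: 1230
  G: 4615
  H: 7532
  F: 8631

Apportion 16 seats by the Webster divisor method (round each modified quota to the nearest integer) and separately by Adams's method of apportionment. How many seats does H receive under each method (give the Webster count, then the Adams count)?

Webster: E 1, G 3, H 6, F 6.
Adams: E 1, G 4, H 5, F 6.
H gets 6 under Webster and 5 under Adams.

6 and 5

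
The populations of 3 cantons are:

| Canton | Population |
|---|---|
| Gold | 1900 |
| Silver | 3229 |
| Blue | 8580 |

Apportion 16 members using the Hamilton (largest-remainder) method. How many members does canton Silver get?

The standard divisor is 13709/16 ≈ 856.812.
Standard quotas: Gold 2.2175, Silver 3.7686, Blue 10.0139.
Lower quotas: Gold 2, Silver 3, Blue 10 (sum 15, leaving 1 seat).
Remainders in descending order: Silver 0.7686, Gold 0.2175, Blue 0.0139.
The surplus seat goes to Silver.
Silver receives 4.

4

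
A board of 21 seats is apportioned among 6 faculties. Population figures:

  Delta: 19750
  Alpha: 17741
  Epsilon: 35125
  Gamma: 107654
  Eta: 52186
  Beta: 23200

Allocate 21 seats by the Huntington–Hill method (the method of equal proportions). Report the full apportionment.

Delta 2, Alpha 1, Epsilon 3, Gamma 9, Eta 4, Beta 2

With divisor 12616: modified quotas Delta 1.565, Alpha 1.406, Epsilon 2.784, Gamma 8.533, Eta 4.136, Beta 1.839.
Geometric-mean thresholds: Delta √(1·2)=1.414, Alpha √(1·2)=1.414, Epsilon √(2·3)=2.449, Gamma √(8·9)=8.485, Eta √(4·5)=4.472, Beta √(1·2)=1.414.
Each quota rounded against its threshold gives Delta 2, Alpha 1, Epsilon 3, Gamma 9, Eta 4, Beta 2 (total 21).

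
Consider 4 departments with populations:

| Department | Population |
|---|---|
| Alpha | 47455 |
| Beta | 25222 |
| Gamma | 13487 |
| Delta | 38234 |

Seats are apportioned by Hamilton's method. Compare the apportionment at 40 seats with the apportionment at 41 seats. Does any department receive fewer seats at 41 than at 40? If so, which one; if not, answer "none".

Gamma

At 40 seats: Alpha 15, Beta 8, Gamma 5, Delta 12.
At 41 seats: Alpha 16, Beta 8, Gamma 4, Delta 13.
Gamma drops from 5 to 4.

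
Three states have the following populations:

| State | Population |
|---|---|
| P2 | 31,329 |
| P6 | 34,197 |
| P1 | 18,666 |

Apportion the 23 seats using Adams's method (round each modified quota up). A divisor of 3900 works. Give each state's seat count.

With modified divisor 3900: modified quotas P2 8.033, P6 8.768, P1 4.786.
Rounding up: P2 9, P6 9, P1 5 (total 23).

P2 9, P6 9, P1 5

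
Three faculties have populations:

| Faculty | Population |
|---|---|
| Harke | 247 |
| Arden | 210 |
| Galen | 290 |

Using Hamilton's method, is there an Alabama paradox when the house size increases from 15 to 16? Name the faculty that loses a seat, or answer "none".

At 15 seats: Harke 5, Arden 4, Galen 6.
At 16 seats: Harke 5, Arden 5, Galen 6.
No faculty's allocation decreased.

none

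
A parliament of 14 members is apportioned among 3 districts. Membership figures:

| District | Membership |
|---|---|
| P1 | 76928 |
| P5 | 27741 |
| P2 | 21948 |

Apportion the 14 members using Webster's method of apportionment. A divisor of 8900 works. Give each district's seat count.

With modified divisor 8900: modified quotas P1 8.644, P5 3.117, P2 2.466.
Rounding to the nearest integer: P1 9, P5 3, P2 2 (total 14).

P1 9, P5 3, P2 2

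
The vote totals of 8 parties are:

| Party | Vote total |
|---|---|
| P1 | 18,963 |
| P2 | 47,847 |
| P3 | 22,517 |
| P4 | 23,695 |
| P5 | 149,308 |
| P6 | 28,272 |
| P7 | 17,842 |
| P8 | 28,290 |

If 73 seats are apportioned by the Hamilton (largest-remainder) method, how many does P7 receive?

4

Total 336734; standard divisor 336734/73 ≈ 4612.795.
Standard quotas: P1 4.1110, P2 10.3727, P3 4.8814, P4 5.1368, P5 32.3682, P6 6.1290, P7 3.8679, P8 6.1329.
Lower quotas: P1 4, P2 10, P3 4, P4 5, P5 32, P6 6, P7 3, P8 6 (sum 70, leaving 3 seats).
Remainders in descending order: P3 0.8814, P7 0.8679, P2 0.3727, P5 0.3682, P4 0.1368, P8 0.1329, P6 0.1290, P1 0.1110.
The surplus seats go to P3, P7, P2.
P7 receives 4.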